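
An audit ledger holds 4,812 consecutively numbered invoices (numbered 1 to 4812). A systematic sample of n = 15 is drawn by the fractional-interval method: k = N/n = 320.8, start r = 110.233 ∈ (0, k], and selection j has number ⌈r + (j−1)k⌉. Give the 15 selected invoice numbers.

111, 432, 752, 1073, 1394, 1715, 2036, 2356, 2677, 2998, 3319, 3640, 3960, 4281, 4602

j=1: r + 0k = 110.233 → ⌈·⌉ = 111
j=2: r + 1k = 431.033 → ⌈·⌉ = 432
j=3: r + 2k = 751.833 → ⌈·⌉ = 752
j=4: r + 3k = 1072.633 → ⌈·⌉ = 1073
j=5: r + 4k = 1393.433 → ⌈·⌉ = 1394
j=6: r + 5k = 1714.233 → ⌈·⌉ = 1715
j=7: r + 6k = 2035.033 → ⌈·⌉ = 2036
j=8: r + 7k = 2355.833 → ⌈·⌉ = 2356
j=9: r + 8k = 2676.633 → ⌈·⌉ = 2677
j=10: r + 9k = 2997.433 → ⌈·⌉ = 2998
j=11: r + 10k = 3318.233 → ⌈·⌉ = 3319
j=12: r + 11k = 3639.033 → ⌈·⌉ = 3640
j=13: r + 12k = 3959.833 → ⌈·⌉ = 3960
j=14: r + 13k = 4280.633 → ⌈·⌉ = 4281
j=15: r + 14k = 4601.433 → ⌈·⌉ = 4602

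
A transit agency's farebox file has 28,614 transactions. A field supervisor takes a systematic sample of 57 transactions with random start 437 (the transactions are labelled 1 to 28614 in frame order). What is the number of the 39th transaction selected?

k = 28614/57 = 502
39th selection = r + (39−1)·k = 437 + 38×502 = 437 + 19076 = 19513

19513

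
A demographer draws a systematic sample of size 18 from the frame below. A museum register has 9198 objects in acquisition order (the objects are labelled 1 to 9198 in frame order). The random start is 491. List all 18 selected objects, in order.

491, 1002, 1513, 2024, 2535, 3046, 3557, 4068, 4579, 5090, 5601, 6112, 6623, 7134, 7645, 8156, 8667, 9178

k = N/n = 9198/18 = 511
object 1: 491
object 2: 491 + 511 = 1002
object 3: 1002 + 511 = 1513
object 4: 1513 + 511 = 2024
object 5: 2024 + 511 = 2535
object 6: 2535 + 511 = 3046
object 7: 3046 + 511 = 3557
object 8: 3557 + 511 = 4068
object 9: 4068 + 511 = 4579
object 10: 4579 + 511 = 5090
object 11: 5090 + 511 = 5601
object 12: 5601 + 511 = 6112
object 13: 6112 + 511 = 6623
object 14: 6623 + 511 = 7134
object 15: 7134 + 511 = 7645
object 16: 7645 + 511 = 8156
object 17: 8156 + 511 = 8667
object 18: 8667 + 511 = 9178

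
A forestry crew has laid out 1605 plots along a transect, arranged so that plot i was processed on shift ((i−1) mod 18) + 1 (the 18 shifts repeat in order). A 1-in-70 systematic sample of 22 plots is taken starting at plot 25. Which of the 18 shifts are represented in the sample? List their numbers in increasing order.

1, 3, 5, 7, 9, 11, 13, 15, 17

Consecutive selections differ by k = 70, so their shift numbers differ by 70 mod 18 = 16.
gcd(70, 18) = 2, so the sample visits 18/2 = 9 distinct residues mod 18.
Start 25 is shift 7; the shifts hit are 1, 3, 5, 7, 9, 11, 13, 15, 17.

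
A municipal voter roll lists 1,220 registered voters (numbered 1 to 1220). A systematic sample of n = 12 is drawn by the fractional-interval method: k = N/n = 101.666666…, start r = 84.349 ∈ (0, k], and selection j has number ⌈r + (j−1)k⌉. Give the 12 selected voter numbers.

85, 187, 288, 390, 492, 593, 695, 797, 898, 1000, 1102, 1203

j=1: r + 0k = 84.349 → ⌈·⌉ = 85
j=2: r + 1k = 186.015666… → ⌈·⌉ = 187
j=3: r + 2k = 287.682333… → ⌈·⌉ = 288
j=4: r + 3k = 389.349 → ⌈·⌉ = 390
j=5: r + 4k = 491.015666… → ⌈·⌉ = 492
j=6: r + 5k = 592.682333… → ⌈·⌉ = 593
j=7: r + 6k = 694.349 → ⌈·⌉ = 695
j=8: r + 7k = 796.015666… → ⌈·⌉ = 797
j=9: r + 8k = 897.682333… → ⌈·⌉ = 898
j=10: r + 9k = 999.349 → ⌈·⌉ = 1000
j=11: r + 10k = 1101.015666… → ⌈·⌉ = 1102
j=12: r + 11k = 1202.682333… → ⌈·⌉ = 1203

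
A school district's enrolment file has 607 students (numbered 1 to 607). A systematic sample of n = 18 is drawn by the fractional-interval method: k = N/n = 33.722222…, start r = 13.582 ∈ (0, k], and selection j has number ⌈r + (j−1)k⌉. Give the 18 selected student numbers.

j=1: r + 0k = 13.582 → ⌈·⌉ = 14
j=2: r + 1k = 47.304222… → ⌈·⌉ = 48
j=3: r + 2k = 81.026444… → ⌈·⌉ = 82
j=4: r + 3k = 114.748666… → ⌈·⌉ = 115
j=5: r + 4k = 148.470888… → ⌈·⌉ = 149
j=6: r + 5k = 182.193111… → ⌈·⌉ = 183
j=7: r + 6k = 215.915333… → ⌈·⌉ = 216
j=8: r + 7k = 249.637555… → ⌈·⌉ = 250
j=9: r + 8k = 283.359777… → ⌈·⌉ = 284
j=10: r + 9k = 317.082 → ⌈·⌉ = 318
j=11: r + 10k = 350.804222… → ⌈·⌉ = 351
j=12: r + 11k = 384.526444… → ⌈·⌉ = 385
j=13: r + 12k = 418.248666… → ⌈·⌉ = 419
j=14: r + 13k = 451.970888… → ⌈·⌉ = 452
j=15: r + 14k = 485.693111… → ⌈·⌉ = 486
j=16: r + 15k = 519.415333… → ⌈·⌉ = 520
j=17: r + 16k = 553.137555… → ⌈·⌉ = 554
j=18: r + 17k = 586.859777… → ⌈·⌉ = 587

14, 48, 82, 115, 149, 183, 216, 250, 284, 318, 351, 385, 419, 452, 486, 520, 554, 587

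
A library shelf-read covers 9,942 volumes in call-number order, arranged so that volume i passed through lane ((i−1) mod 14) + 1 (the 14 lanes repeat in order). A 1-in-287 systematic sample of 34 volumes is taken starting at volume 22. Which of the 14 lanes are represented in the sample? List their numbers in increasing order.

1, 8

Consecutive selections differ by k = 287, so their lane numbers differ by 287 mod 14 = 7.
gcd(287, 14) = 7, so the sample visits 14/7 = 2 distinct residues mod 14.
Start 22 is lane 8; the lanes hit are 1, 8.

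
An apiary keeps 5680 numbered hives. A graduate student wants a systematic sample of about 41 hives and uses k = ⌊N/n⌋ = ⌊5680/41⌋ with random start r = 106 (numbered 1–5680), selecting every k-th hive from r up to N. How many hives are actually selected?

k = ⌊5680/41⌋ = 138
Achieved size = ⌊(5680 − 106)/138⌋ + 1 = ⌊5574/138⌋ + 1 = 40 + 1 = 41
(last selection: 106 + 40×138 = 5626 ≤ 5680; next would be 5764 > 5680)

41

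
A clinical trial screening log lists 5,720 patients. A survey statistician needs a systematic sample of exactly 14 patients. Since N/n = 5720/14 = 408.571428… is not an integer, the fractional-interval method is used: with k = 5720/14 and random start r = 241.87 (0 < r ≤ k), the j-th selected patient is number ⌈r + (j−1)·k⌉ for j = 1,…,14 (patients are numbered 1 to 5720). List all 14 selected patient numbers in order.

242, 651, 1060, 1468, 1877, 2285, 2694, 3102, 3511, 3920, 4328, 4737, 5145, 5554

j=1: r + 0k = 241.87 → ⌈·⌉ = 242
j=2: r + 1k = 650.441428… → ⌈·⌉ = 651
j=3: r + 2k = 1059.012857… → ⌈·⌉ = 1060
j=4: r + 3k = 1467.584285… → ⌈·⌉ = 1468
j=5: r + 4k = 1876.155714… → ⌈·⌉ = 1877
j=6: r + 5k = 2284.727142… → ⌈·⌉ = 2285
j=7: r + 6k = 2693.298571… → ⌈·⌉ = 2694
j=8: r + 7k = 3101.87 → ⌈·⌉ = 3102
j=9: r + 8k = 3510.441428… → ⌈·⌉ = 3511
j=10: r + 9k = 3919.012857… → ⌈·⌉ = 3920
j=11: r + 10k = 4327.584285… → ⌈·⌉ = 4328
j=12: r + 11k = 4736.155714… → ⌈·⌉ = 4737
j=13: r + 12k = 5144.727142… → ⌈·⌉ = 5145
j=14: r + 13k = 5553.298571… → ⌈·⌉ = 5554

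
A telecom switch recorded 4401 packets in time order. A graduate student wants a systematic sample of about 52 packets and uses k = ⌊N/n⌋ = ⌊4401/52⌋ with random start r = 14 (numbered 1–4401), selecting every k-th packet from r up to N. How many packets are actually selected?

53

k = ⌊4401/52⌋ = 84
Achieved size = ⌊(4401 − 14)/84⌋ + 1 = ⌊4387/84⌋ + 1 = 52 + 1 = 53
(last selection: 14 + 52×84 = 4382 ≤ 4401; next would be 4466 > 4401)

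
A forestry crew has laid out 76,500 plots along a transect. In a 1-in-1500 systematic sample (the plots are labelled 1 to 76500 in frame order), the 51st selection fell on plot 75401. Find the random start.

401

k = 1500
r = 75401 − (51−1)×1500 = 75401 − 75000 = 401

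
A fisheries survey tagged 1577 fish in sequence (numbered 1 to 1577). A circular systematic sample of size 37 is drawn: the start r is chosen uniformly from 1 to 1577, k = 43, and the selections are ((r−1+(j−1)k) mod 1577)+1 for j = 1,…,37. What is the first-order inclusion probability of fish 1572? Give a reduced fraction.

37/1577

For each position j, as r ranges over 1…1577 the j-th selection hits every fish exactly once, so fish 1572 is selected for exactly 37 of the 1577 starts.
Inclusion probability = 37/1577.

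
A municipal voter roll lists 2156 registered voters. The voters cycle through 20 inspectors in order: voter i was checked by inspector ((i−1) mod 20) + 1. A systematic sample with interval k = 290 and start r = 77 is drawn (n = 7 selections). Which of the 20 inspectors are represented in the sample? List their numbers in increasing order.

7, 17

Consecutive selections differ by k = 290, so their inspector numbers differ by 290 mod 20 = 10.
gcd(290, 20) = 10, so the sample visits 20/10 = 2 distinct residues mod 20.
Start 77 is inspector 17; the inspectors hit are 7, 17.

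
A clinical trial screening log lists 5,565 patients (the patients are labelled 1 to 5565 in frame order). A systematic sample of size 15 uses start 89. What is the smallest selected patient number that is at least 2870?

3057

k = 5565/15 = 371
Steps past start: ⌈(2870 − 89)/371⌉ = ⌈2781/371⌉ = 8
Selected patient: 89 + 8×371 = 3057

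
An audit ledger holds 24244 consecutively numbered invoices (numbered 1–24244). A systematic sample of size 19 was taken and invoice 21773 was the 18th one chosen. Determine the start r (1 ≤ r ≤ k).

k = 24244/19 = 1276
r = 21773 − (18−1)×1276 = 21773 − 21692 = 81

81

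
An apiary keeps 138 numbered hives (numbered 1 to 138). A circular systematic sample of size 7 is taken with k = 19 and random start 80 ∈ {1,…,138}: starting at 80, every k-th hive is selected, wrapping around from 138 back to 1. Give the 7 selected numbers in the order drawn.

Selection 1: 80
Selection 2: 80 + 19 = 99
Selection 3: 99 + 19 = 118
Selection 4: 118 + 19 = 137
Selection 5: 137 + 19 = 156 → 156 − 138 = 18
Selection 6: 18 + 19 = 37
Selection 7: 37 + 19 = 56

80, 99, 118, 137, 18, 37, 56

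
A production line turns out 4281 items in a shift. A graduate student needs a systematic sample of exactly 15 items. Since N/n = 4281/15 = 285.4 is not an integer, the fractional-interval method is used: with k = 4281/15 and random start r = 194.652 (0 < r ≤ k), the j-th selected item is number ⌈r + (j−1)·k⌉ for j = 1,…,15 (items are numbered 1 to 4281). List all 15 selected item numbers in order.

j=1: r + 0k = 194.652 → ⌈·⌉ = 195
j=2: r + 1k = 480.052 → ⌈·⌉ = 481
j=3: r + 2k = 765.452 → ⌈·⌉ = 766
j=4: r + 3k = 1050.852 → ⌈·⌉ = 1051
j=5: r + 4k = 1336.252 → ⌈·⌉ = 1337
j=6: r + 5k = 1621.652 → ⌈·⌉ = 1622
j=7: r + 6k = 1907.052 → ⌈·⌉ = 1908
j=8: r + 7k = 2192.452 → ⌈·⌉ = 2193
j=9: r + 8k = 2477.852 → ⌈·⌉ = 2478
j=10: r + 9k = 2763.252 → ⌈·⌉ = 2764
j=11: r + 10k = 3048.652 → ⌈·⌉ = 3049
j=12: r + 11k = 3334.052 → ⌈·⌉ = 3335
j=13: r + 12k = 3619.452 → ⌈·⌉ = 3620
j=14: r + 13k = 3904.852 → ⌈·⌉ = 3905
j=15: r + 14k = 4190.252 → ⌈·⌉ = 4191

195, 481, 766, 1051, 1337, 1622, 1908, 2193, 2478, 2764, 3049, 3335, 3620, 3905, 4191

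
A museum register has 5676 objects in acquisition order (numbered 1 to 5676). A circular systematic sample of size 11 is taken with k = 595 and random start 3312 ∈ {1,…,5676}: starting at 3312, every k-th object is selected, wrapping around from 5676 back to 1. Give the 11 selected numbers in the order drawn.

3312, 3907, 4502, 5097, 16, 611, 1206, 1801, 2396, 2991, 3586

Selection 1: 3312
Selection 2: 3312 + 595 = 3907
Selection 3: 3907 + 595 = 4502
Selection 4: 4502 + 595 = 5097
Selection 5: 5097 + 595 = 5692 → 5692 − 5676 = 16
Selection 6: 16 + 595 = 611
Selection 7: 611 + 595 = 1206
Selection 8: 1206 + 595 = 1801
Selection 9: 1801 + 595 = 2396
Selection 10: 2396 + 595 = 2991
Selection 11: 2991 + 595 = 3586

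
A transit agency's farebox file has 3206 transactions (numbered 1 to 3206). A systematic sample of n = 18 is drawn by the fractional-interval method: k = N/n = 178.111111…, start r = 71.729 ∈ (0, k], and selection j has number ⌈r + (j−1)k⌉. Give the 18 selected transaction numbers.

72, 250, 428, 607, 785, 963, 1141, 1319, 1497, 1675, 1853, 2031, 2210, 2388, 2566, 2744, 2922, 3100

j=1: r + 0k = 71.729 → ⌈·⌉ = 72
j=2: r + 1k = 249.840111… → ⌈·⌉ = 250
j=3: r + 2k = 427.951222… → ⌈·⌉ = 428
j=4: r + 3k = 606.062333… → ⌈·⌉ = 607
j=5: r + 4k = 784.173444… → ⌈·⌉ = 785
j=6: r + 5k = 962.284555… → ⌈·⌉ = 963
j=7: r + 6k = 1140.395666… → ⌈·⌉ = 1141
j=8: r + 7k = 1318.506777… → ⌈·⌉ = 1319
j=9: r + 8k = 1496.617888… → ⌈·⌉ = 1497
j=10: r + 9k = 1674.729 → ⌈·⌉ = 1675
j=11: r + 10k = 1852.840111… → ⌈·⌉ = 1853
j=12: r + 11k = 2030.951222… → ⌈·⌉ = 2031
j=13: r + 12k = 2209.062333… → ⌈·⌉ = 2210
j=14: r + 13k = 2387.173444… → ⌈·⌉ = 2388
j=15: r + 14k = 2565.284555… → ⌈·⌉ = 2566
j=16: r + 15k = 2743.395666… → ⌈·⌉ = 2744
j=17: r + 16k = 2921.506777… → ⌈·⌉ = 2922
j=18: r + 17k = 3099.617888… → ⌈·⌉ = 3100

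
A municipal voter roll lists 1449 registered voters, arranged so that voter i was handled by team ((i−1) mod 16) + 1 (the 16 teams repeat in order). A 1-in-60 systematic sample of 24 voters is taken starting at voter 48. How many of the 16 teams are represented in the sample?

Consecutive selections differ by k = 60, so their team numbers differ by 60 mod 16 = 12.
gcd(60, 16) = 4, so the sample visits 16/4 = 4 distinct residues mod 16.
Start 48 is team 16; the teams hit are 4, 8, 12, 16.

4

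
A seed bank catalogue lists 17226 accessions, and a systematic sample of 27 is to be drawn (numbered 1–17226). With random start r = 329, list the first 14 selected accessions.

329, 967, 1605, 2243, 2881, 3519, 4157, 4795, 5433, 6071, 6709, 7347, 7985, 8623

k = N/n = 17226/27 = 638
accession 1: 329
accession 2: 329 + 638 = 967
accession 3: 967 + 638 = 1605
accession 4: 1605 + 638 = 2243
accession 5: 2243 + 638 = 2881
accession 6: 2881 + 638 = 3519
accession 7: 3519 + 638 = 4157
accession 8: 4157 + 638 = 4795
accession 9: 4795 + 638 = 5433
accession 10: 5433 + 638 = 6071
accession 11: 6071 + 638 = 6709
accession 12: 6709 + 638 = 7347
accession 13: 7347 + 638 = 7985
accession 14: 7985 + 638 = 8623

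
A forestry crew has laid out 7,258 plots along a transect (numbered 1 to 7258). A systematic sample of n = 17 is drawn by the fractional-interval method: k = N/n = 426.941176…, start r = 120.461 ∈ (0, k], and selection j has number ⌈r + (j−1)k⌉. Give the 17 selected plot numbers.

j=1: r + 0k = 120.461 → ⌈·⌉ = 121
j=2: r + 1k = 547.402176… → ⌈·⌉ = 548
j=3: r + 2k = 974.343352… → ⌈·⌉ = 975
j=4: r + 3k = 1401.284529… → ⌈·⌉ = 1402
j=5: r + 4k = 1828.225705… → ⌈·⌉ = 1829
j=6: r + 5k = 2255.166882… → ⌈·⌉ = 2256
j=7: r + 6k = 2682.108058… → ⌈·⌉ = 2683
j=8: r + 7k = 3109.049235… → ⌈·⌉ = 3110
j=9: r + 8k = 3535.990411… → ⌈·⌉ = 3536
j=10: r + 9k = 3962.931588… → ⌈·⌉ = 3963
j=11: r + 10k = 4389.872764… → ⌈·⌉ = 4390
j=12: r + 11k = 4816.813941… → ⌈·⌉ = 4817
j=13: r + 12k = 5243.755117… → ⌈·⌉ = 5244
j=14: r + 13k = 5670.696294… → ⌈·⌉ = 5671
j=15: r + 14k = 6097.637470… → ⌈·⌉ = 6098
j=16: r + 15k = 6524.578647… → ⌈·⌉ = 6525
j=17: r + 16k = 6951.519823… → ⌈·⌉ = 6952

121, 548, 975, 1402, 1829, 2256, 2683, 3110, 3536, 3963, 4390, 4817, 5244, 5671, 6098, 6525, 6952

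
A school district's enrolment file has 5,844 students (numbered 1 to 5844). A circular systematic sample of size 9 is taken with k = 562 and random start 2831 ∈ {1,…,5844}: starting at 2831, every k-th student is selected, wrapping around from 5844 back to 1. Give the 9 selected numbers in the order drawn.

Selection 1: 2831
Selection 2: 2831 + 562 = 3393
Selection 3: 3393 + 562 = 3955
Selection 4: 3955 + 562 = 4517
Selection 5: 4517 + 562 = 5079
Selection 6: 5079 + 562 = 5641
Selection 7: 5641 + 562 = 6203 → 6203 − 5844 = 359
Selection 8: 359 + 562 = 921
Selection 9: 921 + 562 = 1483

2831, 3393, 3955, 4517, 5079, 5641, 359, 921, 1483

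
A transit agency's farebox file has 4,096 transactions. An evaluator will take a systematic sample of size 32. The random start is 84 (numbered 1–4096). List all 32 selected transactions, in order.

k = N/n = 4096/32 = 128
transaction 1: 84
transaction 2: 84 + 128 = 212
transaction 3: 212 + 128 = 340
transaction 4: 340 + 128 = 468
transaction 5: 468 + 128 = 596
transaction 6: 596 + 128 = 724
transaction 7: 724 + 128 = 852
transaction 8: 852 + 128 = 980
transaction 9: 980 + 128 = 1108
transaction 10: 1108 + 128 = 1236
transaction 11: 1236 + 128 = 1364
transaction 12: 1364 + 128 = 1492
transaction 13: 1492 + 128 = 1620
transaction 14: 1620 + 128 = 1748
transaction 15: 1748 + 128 = 1876
transaction 16: 1876 + 128 = 2004
transaction 17: 2004 + 128 = 2132
transaction 18: 2132 + 128 = 2260
transaction 19: 2260 + 128 = 2388
transaction 20: 2388 + 128 = 2516
transaction 21: 2516 + 128 = 2644
transaction 22: 2644 + 128 = 2772
transaction 23: 2772 + 128 = 2900
transaction 24: 2900 + 128 = 3028
transaction 25: 3028 + 128 = 3156
transaction 26: 3156 + 128 = 3284
transaction 27: 3284 + 128 = 3412
transaction 28: 3412 + 128 = 3540
transaction 29: 3540 + 128 = 3668
transaction 30: 3668 + 128 = 3796
transaction 31: 3796 + 128 = 3924
transaction 32: 3924 + 128 = 4052

84, 212, 340, 468, 596, 724, 852, 980, 1108, 1236, 1364, 1492, 1620, 1748, 1876, 2004, 2132, 2260, 2388, 2516, 2644, 2772, 2900, 3028, 3156, 3284, 3412, 3540, 3668, 3796, 3924, 4052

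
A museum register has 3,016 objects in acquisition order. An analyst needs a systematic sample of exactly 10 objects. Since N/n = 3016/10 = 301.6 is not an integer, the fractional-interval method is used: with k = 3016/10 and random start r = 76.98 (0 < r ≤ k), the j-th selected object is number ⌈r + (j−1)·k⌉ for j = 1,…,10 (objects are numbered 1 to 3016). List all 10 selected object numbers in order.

j=1: r + 0k = 76.98 → ⌈·⌉ = 77
j=2: r + 1k = 378.58 → ⌈·⌉ = 379
j=3: r + 2k = 680.18 → ⌈·⌉ = 681
j=4: r + 3k = 981.78 → ⌈·⌉ = 982
j=5: r + 4k = 1283.38 → ⌈·⌉ = 1284
j=6: r + 5k = 1584.98 → ⌈·⌉ = 1585
j=7: r + 6k = 1886.58 → ⌈·⌉ = 1887
j=8: r + 7k = 2188.18 → ⌈·⌉ = 2189
j=9: r + 8k = 2489.78 → ⌈·⌉ = 2490
j=10: r + 9k = 2791.38 → ⌈·⌉ = 2792

77, 379, 681, 982, 1284, 1585, 1887, 2189, 2490, 2792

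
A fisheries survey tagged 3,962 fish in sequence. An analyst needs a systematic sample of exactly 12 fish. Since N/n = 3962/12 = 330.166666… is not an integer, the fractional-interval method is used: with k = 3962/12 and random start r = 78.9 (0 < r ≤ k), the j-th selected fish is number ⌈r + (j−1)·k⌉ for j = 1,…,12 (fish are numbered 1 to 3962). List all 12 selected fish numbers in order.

j=1: r + 0k = 78.9 → ⌈·⌉ = 79
j=2: r + 1k = 409.066666… → ⌈·⌉ = 410
j=3: r + 2k = 739.233333… → ⌈·⌉ = 740
j=4: r + 3k = 1069.4 → ⌈·⌉ = 1070
j=5: r + 4k = 1399.566666… → ⌈·⌉ = 1400
j=6: r + 5k = 1729.733333… → ⌈·⌉ = 1730
j=7: r + 6k = 2059.9 → ⌈·⌉ = 2060
j=8: r + 7k = 2390.066666… → ⌈·⌉ = 2391
j=9: r + 8k = 2720.233333… → ⌈·⌉ = 2721
j=10: r + 9k = 3050.4 → ⌈·⌉ = 3051
j=11: r + 10k = 3380.566666… → ⌈·⌉ = 3381
j=12: r + 11k = 3710.733333… → ⌈·⌉ = 3711

79, 410, 740, 1070, 1400, 1730, 2060, 2391, 2721, 3051, 3381, 3711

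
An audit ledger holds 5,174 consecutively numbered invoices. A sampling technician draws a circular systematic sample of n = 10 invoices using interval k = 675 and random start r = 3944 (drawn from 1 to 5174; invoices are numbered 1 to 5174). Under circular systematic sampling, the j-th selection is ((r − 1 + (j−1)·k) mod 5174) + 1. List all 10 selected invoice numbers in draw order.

3944, 4619, 120, 795, 1470, 2145, 2820, 3495, 4170, 4845

Selection 1: 3944
Selection 2: 3944 + 675 = 4619
Selection 3: 4619 + 675 = 5294 → 5294 − 5174 = 120
Selection 4: 120 + 675 = 795
Selection 5: 795 + 675 = 1470
Selection 6: 1470 + 675 = 2145
Selection 7: 2145 + 675 = 2820
Selection 8: 2820 + 675 = 3495
Selection 9: 3495 + 675 = 4170
Selection 10: 4170 + 675 = 4845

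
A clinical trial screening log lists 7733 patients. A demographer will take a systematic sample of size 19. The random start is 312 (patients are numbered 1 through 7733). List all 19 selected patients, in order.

k = N/n = 7733/19 = 407
patient 1: 312
patient 2: 312 + 407 = 719
patient 3: 719 + 407 = 1126
patient 4: 1126 + 407 = 1533
patient 5: 1533 + 407 = 1940
patient 6: 1940 + 407 = 2347
patient 7: 2347 + 407 = 2754
patient 8: 2754 + 407 = 3161
patient 9: 3161 + 407 = 3568
patient 10: 3568 + 407 = 3975
patient 11: 3975 + 407 = 4382
patient 12: 4382 + 407 = 4789
patient 13: 4789 + 407 = 5196
patient 14: 5196 + 407 = 5603
patient 15: 5603 + 407 = 6010
patient 16: 6010 + 407 = 6417
patient 17: 6417 + 407 = 6824
patient 18: 6824 + 407 = 7231
patient 19: 7231 + 407 = 7638

312, 719, 1126, 1533, 1940, 2347, 2754, 3161, 3568, 3975, 4382, 4789, 5196, 5603, 6010, 6417, 6824, 7231, 7638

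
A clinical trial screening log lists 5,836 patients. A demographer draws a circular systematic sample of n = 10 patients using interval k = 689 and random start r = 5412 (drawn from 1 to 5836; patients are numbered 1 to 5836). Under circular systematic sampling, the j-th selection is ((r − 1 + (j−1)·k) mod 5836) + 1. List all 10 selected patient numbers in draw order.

5412, 265, 954, 1643, 2332, 3021, 3710, 4399, 5088, 5777

Selection 1: 5412
Selection 2: 5412 + 689 = 6101 → 6101 − 5836 = 265
Selection 3: 265 + 689 = 954
Selection 4: 954 + 689 = 1643
Selection 5: 1643 + 689 = 2332
Selection 6: 2332 + 689 = 3021
Selection 7: 3021 + 689 = 3710
Selection 8: 3710 + 689 = 4399
Selection 9: 4399 + 689 = 5088
Selection 10: 5088 + 689 = 5777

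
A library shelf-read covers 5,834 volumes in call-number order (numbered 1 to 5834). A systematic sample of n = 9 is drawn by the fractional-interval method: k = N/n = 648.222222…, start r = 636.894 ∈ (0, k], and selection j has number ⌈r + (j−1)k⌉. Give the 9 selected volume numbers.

j=1: r + 0k = 636.894 → ⌈·⌉ = 637
j=2: r + 1k = 1285.116222… → ⌈·⌉ = 1286
j=3: r + 2k = 1933.338444… → ⌈·⌉ = 1934
j=4: r + 3k = 2581.560666… → ⌈·⌉ = 2582
j=5: r + 4k = 3229.782888… → ⌈·⌉ = 3230
j=6: r + 5k = 3878.005111… → ⌈·⌉ = 3879
j=7: r + 6k = 4526.227333… → ⌈·⌉ = 4527
j=8: r + 7k = 5174.449555… → ⌈·⌉ = 5175
j=9: r + 8k = 5822.671777… → ⌈·⌉ = 5823

637, 1286, 1934, 2582, 3230, 3879, 4527, 5175, 5823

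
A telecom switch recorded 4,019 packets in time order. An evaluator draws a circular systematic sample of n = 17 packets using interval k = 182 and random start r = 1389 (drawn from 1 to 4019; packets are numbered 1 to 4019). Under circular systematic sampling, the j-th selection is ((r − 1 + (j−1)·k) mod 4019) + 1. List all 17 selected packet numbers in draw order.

1389, 1571, 1753, 1935, 2117, 2299, 2481, 2663, 2845, 3027, 3209, 3391, 3573, 3755, 3937, 100, 282

Selection 1: 1389
Selection 2: 1389 + 182 = 1571
Selection 3: 1571 + 182 = 1753
Selection 4: 1753 + 182 = 1935
Selection 5: 1935 + 182 = 2117
Selection 6: 2117 + 182 = 2299
Selection 7: 2299 + 182 = 2481
Selection 8: 2481 + 182 = 2663
Selection 9: 2663 + 182 = 2845
Selection 10: 2845 + 182 = 3027
Selection 11: 3027 + 182 = 3209
Selection 12: 3209 + 182 = 3391
Selection 13: 3391 + 182 = 3573
Selection 14: 3573 + 182 = 3755
Selection 15: 3755 + 182 = 3937
Selection 16: 3937 + 182 = 4119 → 4119 − 4019 = 100
Selection 17: 100 + 182 = 282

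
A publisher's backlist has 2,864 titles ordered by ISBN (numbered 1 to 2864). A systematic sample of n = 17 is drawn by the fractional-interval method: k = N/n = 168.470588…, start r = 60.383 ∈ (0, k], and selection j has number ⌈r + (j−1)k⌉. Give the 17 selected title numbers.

61, 229, 398, 566, 735, 903, 1072, 1240, 1409, 1577, 1746, 1914, 2083, 2251, 2419, 2588, 2756

j=1: r + 0k = 60.383 → ⌈·⌉ = 61
j=2: r + 1k = 228.853588… → ⌈·⌉ = 229
j=3: r + 2k = 397.324176… → ⌈·⌉ = 398
j=4: r + 3k = 565.794764… → ⌈·⌉ = 566
j=5: r + 4k = 734.265352… → ⌈·⌉ = 735
j=6: r + 5k = 902.735941… → ⌈·⌉ = 903
j=7: r + 6k = 1071.206529… → ⌈·⌉ = 1072
j=8: r + 7k = 1239.677117… → ⌈·⌉ = 1240
j=9: r + 8k = 1408.147705… → ⌈·⌉ = 1409
j=10: r + 9k = 1576.618294… → ⌈·⌉ = 1577
j=11: r + 10k = 1745.088882… → ⌈·⌉ = 1746
j=12: r + 11k = 1913.559470… → ⌈·⌉ = 1914
j=13: r + 12k = 2082.030058… → ⌈·⌉ = 2083
j=14: r + 13k = 2250.500647… → ⌈·⌉ = 2251
j=15: r + 14k = 2418.971235… → ⌈·⌉ = 2419
j=16: r + 15k = 2587.441823… → ⌈·⌉ = 2588
j=17: r + 16k = 2755.912411… → ⌈·⌉ = 2756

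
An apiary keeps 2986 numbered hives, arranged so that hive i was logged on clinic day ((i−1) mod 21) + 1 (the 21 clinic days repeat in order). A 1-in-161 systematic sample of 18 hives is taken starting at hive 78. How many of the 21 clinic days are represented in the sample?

3

Consecutive selections differ by k = 161, so their clinic day numbers differ by 161 mod 21 = 14.
gcd(161, 21) = 7, so the sample visits 21/7 = 3 distinct residues mod 21.
Start 78 is clinic day 15; the clinic days hit are 1, 8, 15.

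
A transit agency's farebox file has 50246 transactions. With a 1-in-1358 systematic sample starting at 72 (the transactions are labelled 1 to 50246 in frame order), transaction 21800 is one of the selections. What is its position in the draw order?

17

k = 1358
position = (21800 − 72)/1358 + 1 = 21728/1358 + 1 = 16 + 1 = 17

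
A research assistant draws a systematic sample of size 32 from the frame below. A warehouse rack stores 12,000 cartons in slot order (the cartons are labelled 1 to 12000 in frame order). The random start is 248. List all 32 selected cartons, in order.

k = N/n = 12000/32 = 375
carton 1: 248
carton 2: 248 + 375 = 623
carton 3: 623 + 375 = 998
carton 4: 998 + 375 = 1373
carton 5: 1373 + 375 = 1748
carton 6: 1748 + 375 = 2123
carton 7: 2123 + 375 = 2498
carton 8: 2498 + 375 = 2873
carton 9: 2873 + 375 = 3248
carton 10: 3248 + 375 = 3623
carton 11: 3623 + 375 = 3998
carton 12: 3998 + 375 = 4373
carton 13: 4373 + 375 = 4748
carton 14: 4748 + 375 = 5123
carton 15: 5123 + 375 = 5498
carton 16: 5498 + 375 = 5873
carton 17: 5873 + 375 = 6248
carton 18: 6248 + 375 = 6623
carton 19: 6623 + 375 = 6998
carton 20: 6998 + 375 = 7373
carton 21: 7373 + 375 = 7748
carton 22: 7748 + 375 = 8123
carton 23: 8123 + 375 = 8498
carton 24: 8498 + 375 = 8873
carton 25: 8873 + 375 = 9248
carton 26: 9248 + 375 = 9623
carton 27: 9623 + 375 = 9998
carton 28: 9998 + 375 = 10373
carton 29: 10373 + 375 = 10748
carton 30: 10748 + 375 = 11123
carton 31: 11123 + 375 = 11498
carton 32: 11498 + 375 = 11873

248, 623, 998, 1373, 1748, 2123, 2498, 2873, 3248, 3623, 3998, 4373, 4748, 5123, 5498, 5873, 6248, 6623, 6998, 7373, 7748, 8123, 8498, 8873, 9248, 9623, 9998, 10373, 10748, 11123, 11498, 11873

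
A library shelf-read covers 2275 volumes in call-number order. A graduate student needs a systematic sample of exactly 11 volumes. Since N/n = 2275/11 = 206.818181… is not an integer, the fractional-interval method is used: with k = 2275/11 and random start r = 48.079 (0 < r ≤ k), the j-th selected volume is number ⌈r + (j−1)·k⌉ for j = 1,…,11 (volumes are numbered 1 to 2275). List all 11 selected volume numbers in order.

49, 255, 462, 669, 876, 1083, 1289, 1496, 1703, 1910, 2117

j=1: r + 0k = 48.079 → ⌈·⌉ = 49
j=2: r + 1k = 254.897181… → ⌈·⌉ = 255
j=3: r + 2k = 461.715363… → ⌈·⌉ = 462
j=4: r + 3k = 668.533545… → ⌈·⌉ = 669
j=5: r + 4k = 875.351727… → ⌈·⌉ = 876
j=6: r + 5k = 1082.169909… → ⌈·⌉ = 1083
j=7: r + 6k = 1288.988090… → ⌈·⌉ = 1289
j=8: r + 7k = 1495.806272… → ⌈·⌉ = 1496
j=9: r + 8k = 1702.624454… → ⌈·⌉ = 1703
j=10: r + 9k = 1909.442636… → ⌈·⌉ = 1910
j=11: r + 10k = 2116.260818… → ⌈·⌉ = 2117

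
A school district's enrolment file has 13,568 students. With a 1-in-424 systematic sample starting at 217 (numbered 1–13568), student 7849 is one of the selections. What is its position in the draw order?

k = 424
position = (7849 − 217)/424 + 1 = 7632/424 + 1 = 18 + 1 = 19

19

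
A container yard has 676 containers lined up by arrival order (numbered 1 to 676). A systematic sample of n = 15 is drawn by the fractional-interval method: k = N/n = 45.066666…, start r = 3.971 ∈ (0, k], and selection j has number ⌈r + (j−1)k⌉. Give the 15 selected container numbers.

4, 50, 95, 140, 185, 230, 275, 320, 365, 410, 455, 500, 545, 590, 635

j=1: r + 0k = 3.971 → ⌈·⌉ = 4
j=2: r + 1k = 49.037666… → ⌈·⌉ = 50
j=3: r + 2k = 94.104333… → ⌈·⌉ = 95
j=4: r + 3k = 139.171 → ⌈·⌉ = 140
j=5: r + 4k = 184.237666… → ⌈·⌉ = 185
j=6: r + 5k = 229.304333… → ⌈·⌉ = 230
j=7: r + 6k = 274.371 → ⌈·⌉ = 275
j=8: r + 7k = 319.437666… → ⌈·⌉ = 320
j=9: r + 8k = 364.504333… → ⌈·⌉ = 365
j=10: r + 9k = 409.571 → ⌈·⌉ = 410
j=11: r + 10k = 454.637666… → ⌈·⌉ = 455
j=12: r + 11k = 499.704333… → ⌈·⌉ = 500
j=13: r + 12k = 544.771 → ⌈·⌉ = 545
j=14: r + 13k = 589.837666… → ⌈·⌉ = 590
j=15: r + 14k = 634.904333… → ⌈·⌉ = 635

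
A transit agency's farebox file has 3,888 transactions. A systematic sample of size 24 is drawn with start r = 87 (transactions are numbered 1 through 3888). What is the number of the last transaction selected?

3813

k = 3888/24 = 162
24th selection = r + (24−1)·k = 87 + 23×162 = 87 + 3726 = 3813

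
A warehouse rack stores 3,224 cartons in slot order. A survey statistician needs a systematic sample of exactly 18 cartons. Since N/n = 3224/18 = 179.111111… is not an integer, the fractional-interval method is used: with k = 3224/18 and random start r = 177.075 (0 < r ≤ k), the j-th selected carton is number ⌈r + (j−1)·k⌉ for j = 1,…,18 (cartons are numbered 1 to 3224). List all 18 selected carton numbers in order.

j=1: r + 0k = 177.075 → ⌈·⌉ = 178
j=2: r + 1k = 356.186111… → ⌈·⌉ = 357
j=3: r + 2k = 535.297222… → ⌈·⌉ = 536
j=4: r + 3k = 714.408333… → ⌈·⌉ = 715
j=5: r + 4k = 893.519444… → ⌈·⌉ = 894
j=6: r + 5k = 1072.630555… → ⌈·⌉ = 1073
j=7: r + 6k = 1251.741666… → ⌈·⌉ = 1252
j=8: r + 7k = 1430.852777… → ⌈·⌉ = 1431
j=9: r + 8k = 1609.963888… → ⌈·⌉ = 1610
j=10: r + 9k = 1789.075 → ⌈·⌉ = 1790
j=11: r + 10k = 1968.186111… → ⌈·⌉ = 1969
j=12: r + 11k = 2147.297222… → ⌈·⌉ = 2148
j=13: r + 12k = 2326.408333… → ⌈·⌉ = 2327
j=14: r + 13k = 2505.519444… → ⌈·⌉ = 2506
j=15: r + 14k = 2684.630555… → ⌈·⌉ = 2685
j=16: r + 15k = 2863.741666… → ⌈·⌉ = 2864
j=17: r + 16k = 3042.852777… → ⌈·⌉ = 3043
j=18: r + 17k = 3221.963888… → ⌈·⌉ = 3222

178, 357, 536, 715, 894, 1073, 1252, 1431, 1610, 1790, 1969, 2148, 2327, 2506, 2685, 2864, 3043, 3222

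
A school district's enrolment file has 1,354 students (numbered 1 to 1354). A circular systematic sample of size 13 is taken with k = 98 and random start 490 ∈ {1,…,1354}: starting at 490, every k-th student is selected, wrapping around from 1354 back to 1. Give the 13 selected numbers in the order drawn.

Selection 1: 490
Selection 2: 490 + 98 = 588
Selection 3: 588 + 98 = 686
Selection 4: 686 + 98 = 784
Selection 5: 784 + 98 = 882
Selection 6: 882 + 98 = 980
Selection 7: 980 + 98 = 1078
Selection 8: 1078 + 98 = 1176
Selection 9: 1176 + 98 = 1274
Selection 10: 1274 + 98 = 1372 → 1372 − 1354 = 18
Selection 11: 18 + 98 = 116
Selection 12: 116 + 98 = 214
Selection 13: 214 + 98 = 312

490, 588, 686, 784, 882, 980, 1078, 1176, 1274, 18, 116, 214, 312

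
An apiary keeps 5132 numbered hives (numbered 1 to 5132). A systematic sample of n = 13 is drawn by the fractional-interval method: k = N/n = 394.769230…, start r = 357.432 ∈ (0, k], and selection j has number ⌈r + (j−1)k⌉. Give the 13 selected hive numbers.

358, 753, 1147, 1542, 1937, 2332, 2727, 3121, 3516, 3911, 4306, 4700, 5095

j=1: r + 0k = 357.432 → ⌈·⌉ = 358
j=2: r + 1k = 752.201230… → ⌈·⌉ = 753
j=3: r + 2k = 1146.970461… → ⌈·⌉ = 1147
j=4: r + 3k = 1541.739692… → ⌈·⌉ = 1542
j=5: r + 4k = 1936.508923… → ⌈·⌉ = 1937
j=6: r + 5k = 2331.278153… → ⌈·⌉ = 2332
j=7: r + 6k = 2726.047384… → ⌈·⌉ = 2727
j=8: r + 7k = 3120.816615… → ⌈·⌉ = 3121
j=9: r + 8k = 3515.585846… → ⌈·⌉ = 3516
j=10: r + 9k = 3910.355076… → ⌈·⌉ = 3911
j=11: r + 10k = 4305.124307… → ⌈·⌉ = 4306
j=12: r + 11k = 4699.893538… → ⌈·⌉ = 4700
j=13: r + 12k = 5094.662769… → ⌈·⌉ = 5095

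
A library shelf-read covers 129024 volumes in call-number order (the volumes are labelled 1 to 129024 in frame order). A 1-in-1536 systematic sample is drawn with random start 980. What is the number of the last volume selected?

128468

k = 1536
84th selection = r + (84−1)·k = 980 + 83×1536 = 980 + 127488 = 128468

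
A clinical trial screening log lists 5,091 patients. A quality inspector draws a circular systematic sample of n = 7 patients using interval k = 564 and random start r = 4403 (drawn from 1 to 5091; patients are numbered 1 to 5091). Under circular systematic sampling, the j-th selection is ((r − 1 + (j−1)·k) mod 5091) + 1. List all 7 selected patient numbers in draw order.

4403, 4967, 440, 1004, 1568, 2132, 2696

Selection 1: 4403
Selection 2: 4403 + 564 = 4967
Selection 3: 4967 + 564 = 5531 → 5531 − 5091 = 440
Selection 4: 440 + 564 = 1004
Selection 5: 1004 + 564 = 1568
Selection 6: 1568 + 564 = 2132
Selection 7: 2132 + 564 = 2696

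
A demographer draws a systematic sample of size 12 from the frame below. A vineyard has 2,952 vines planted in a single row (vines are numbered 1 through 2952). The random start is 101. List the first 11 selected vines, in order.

101, 347, 593, 839, 1085, 1331, 1577, 1823, 2069, 2315, 2561

k = N/n = 2952/12 = 246
vine 1: 101
vine 2: 101 + 246 = 347
vine 3: 347 + 246 = 593
vine 4: 593 + 246 = 839
vine 5: 839 + 246 = 1085
vine 6: 1085 + 246 = 1331
vine 7: 1331 + 246 = 1577
vine 8: 1577 + 246 = 1823
vine 9: 1823 + 246 = 2069
vine 10: 2069 + 246 = 2315
vine 11: 2315 + 246 = 2561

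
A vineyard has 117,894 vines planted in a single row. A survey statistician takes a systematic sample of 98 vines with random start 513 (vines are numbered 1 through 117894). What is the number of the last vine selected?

117204

k = 117894/98 = 1203
98th selection = r + (98−1)·k = 513 + 97×1203 = 513 + 116691 = 117204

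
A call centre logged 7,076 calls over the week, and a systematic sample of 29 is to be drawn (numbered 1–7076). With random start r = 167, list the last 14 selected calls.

3827, 4071, 4315, 4559, 4803, 5047, 5291, 5535, 5779, 6023, 6267, 6511, 6755, 6999

k = N/n = 7076/29 = 244
16th selection = 167 + 15×244 = 3827
17th: 3827 + 244 = 4071
18th: 4071 + 244 = 4315
19th: 4315 + 244 = 4559
20th: 4559 + 244 = 4803
21st: 4803 + 244 = 5047
22nd: 5047 + 244 = 5291
23rd: 5291 + 244 = 5535
24th: 5535 + 244 = 5779
25th: 5779 + 244 = 6023
26th: 6023 + 244 = 6267
27th: 6267 + 244 = 6511
28th: 6511 + 244 = 6755
29th: 6755 + 244 = 6999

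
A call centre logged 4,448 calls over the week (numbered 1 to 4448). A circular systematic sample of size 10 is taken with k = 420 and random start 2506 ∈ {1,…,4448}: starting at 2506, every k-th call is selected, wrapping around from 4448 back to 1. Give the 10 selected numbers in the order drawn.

2506, 2926, 3346, 3766, 4186, 158, 578, 998, 1418, 1838

Selection 1: 2506
Selection 2: 2506 + 420 = 2926
Selection 3: 2926 + 420 = 3346
Selection 4: 3346 + 420 = 3766
Selection 5: 3766 + 420 = 4186
Selection 6: 4186 + 420 = 4606 → 4606 − 4448 = 158
Selection 7: 158 + 420 = 578
Selection 8: 578 + 420 = 998
Selection 9: 998 + 420 = 1418
Selection 10: 1418 + 420 = 1838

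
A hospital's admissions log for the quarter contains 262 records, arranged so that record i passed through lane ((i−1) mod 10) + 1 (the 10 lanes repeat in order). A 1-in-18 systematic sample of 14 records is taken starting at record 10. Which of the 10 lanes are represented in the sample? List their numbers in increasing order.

2, 4, 6, 8, 10

Consecutive selections differ by k = 18, so their lane numbers differ by 18 mod 10 = 8.
gcd(18, 10) = 2, so the sample visits 10/2 = 5 distinct residues mod 10.
Start 10 is lane 10; the lanes hit are 2, 4, 6, 8, 10.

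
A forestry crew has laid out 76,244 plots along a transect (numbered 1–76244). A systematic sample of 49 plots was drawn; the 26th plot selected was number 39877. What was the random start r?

k = 76244/49 = 1556
r = 39877 − (26−1)×1556 = 39877 − 38900 = 977

977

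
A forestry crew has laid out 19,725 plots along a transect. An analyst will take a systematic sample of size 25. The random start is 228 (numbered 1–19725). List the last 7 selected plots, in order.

k = N/n = 19725/25 = 789
19th selection = 228 + 18×789 = 14430
20th: 14430 + 789 = 15219
21st: 15219 + 789 = 16008
22nd: 16008 + 789 = 16797
23rd: 16797 + 789 = 17586
24th: 17586 + 789 = 18375
25th: 18375 + 789 = 19164

14430, 15219, 16008, 16797, 17586, 18375, 19164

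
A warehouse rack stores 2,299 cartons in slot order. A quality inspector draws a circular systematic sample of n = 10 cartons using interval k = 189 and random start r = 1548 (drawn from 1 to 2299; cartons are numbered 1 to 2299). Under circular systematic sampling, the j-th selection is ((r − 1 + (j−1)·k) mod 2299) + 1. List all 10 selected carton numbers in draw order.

1548, 1737, 1926, 2115, 5, 194, 383, 572, 761, 950

Selection 1: 1548
Selection 2: 1548 + 189 = 1737
Selection 3: 1737 + 189 = 1926
Selection 4: 1926 + 189 = 2115
Selection 5: 2115 + 189 = 2304 → 2304 − 2299 = 5
Selection 6: 5 + 189 = 194
Selection 7: 194 + 189 = 383
Selection 8: 383 + 189 = 572
Selection 9: 572 + 189 = 761
Selection 10: 761 + 189 = 950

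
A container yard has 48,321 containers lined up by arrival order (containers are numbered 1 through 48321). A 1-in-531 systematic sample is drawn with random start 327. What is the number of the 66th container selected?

34842

k = 531
66th selection = r + (66−1)·k = 327 + 65×531 = 327 + 34515 = 34842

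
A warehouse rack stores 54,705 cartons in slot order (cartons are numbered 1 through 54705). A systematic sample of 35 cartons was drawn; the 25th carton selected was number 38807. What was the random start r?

1295

k = 54705/35 = 1563
r = 38807 − (25−1)×1563 = 38807 − 37512 = 1295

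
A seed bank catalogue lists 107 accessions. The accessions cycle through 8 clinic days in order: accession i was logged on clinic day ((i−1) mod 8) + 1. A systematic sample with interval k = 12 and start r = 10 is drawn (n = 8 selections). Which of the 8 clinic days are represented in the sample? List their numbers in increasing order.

Consecutive selections differ by k = 12, so their clinic day numbers differ by 12 mod 8 = 4.
gcd(12, 8) = 4, so the sample visits 8/4 = 2 distinct residues mod 8.
Start 10 is clinic day 2; the clinic days hit are 2, 6.

2, 6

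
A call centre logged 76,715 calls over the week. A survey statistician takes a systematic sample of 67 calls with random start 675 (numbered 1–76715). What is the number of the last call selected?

k = 76715/67 = 1145
67th selection = r + (67−1)·k = 675 + 66×1145 = 675 + 75570 = 76245

76245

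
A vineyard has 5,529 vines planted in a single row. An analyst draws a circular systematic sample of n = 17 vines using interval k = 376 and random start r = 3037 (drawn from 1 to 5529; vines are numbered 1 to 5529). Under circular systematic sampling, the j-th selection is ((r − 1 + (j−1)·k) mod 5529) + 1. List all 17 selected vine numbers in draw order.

3037, 3413, 3789, 4165, 4541, 4917, 5293, 140, 516, 892, 1268, 1644, 2020, 2396, 2772, 3148, 3524

Selection 1: 3037
Selection 2: 3037 + 376 = 3413
Selection 3: 3413 + 376 = 3789
Selection 4: 3789 + 376 = 4165
Selection 5: 4165 + 376 = 4541
Selection 6: 4541 + 376 = 4917
Selection 7: 4917 + 376 = 5293
Selection 8: 5293 + 376 = 5669 → 5669 − 5529 = 140
Selection 9: 140 + 376 = 516
Selection 10: 516 + 376 = 892
Selection 11: 892 + 376 = 1268
Selection 12: 1268 + 376 = 1644
Selection 13: 1644 + 376 = 2020
Selection 14: 2020 + 376 = 2396
Selection 15: 2396 + 376 = 2772
Selection 16: 2772 + 376 = 3148
Selection 17: 3148 + 376 = 3524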